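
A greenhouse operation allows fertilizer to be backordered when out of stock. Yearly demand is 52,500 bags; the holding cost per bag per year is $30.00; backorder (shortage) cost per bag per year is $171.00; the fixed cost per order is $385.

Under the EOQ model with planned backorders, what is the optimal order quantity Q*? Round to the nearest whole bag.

1,259 bags

Q* = √(2DS/H) · √((H + b)/b)
   = √(2 × 52,500 × 385 / 30) · √((30 + 171) / 171)
   = 1,160.819 × 1.0842 ≈ 1,258.53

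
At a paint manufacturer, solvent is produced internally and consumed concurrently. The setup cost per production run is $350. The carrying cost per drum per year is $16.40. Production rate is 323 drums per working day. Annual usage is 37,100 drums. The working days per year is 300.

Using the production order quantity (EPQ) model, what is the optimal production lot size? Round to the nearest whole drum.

1,602 drums

d = 37,100/300 = 123.6667 drums/day;  effective holding cost H(1 − d/p) = 16.4·(1 − 123.6667/323) = 10.12095
Q* = √(2DS / H_eff) = √(2·37,100·350 / 10.12095) ≈ 1,601.86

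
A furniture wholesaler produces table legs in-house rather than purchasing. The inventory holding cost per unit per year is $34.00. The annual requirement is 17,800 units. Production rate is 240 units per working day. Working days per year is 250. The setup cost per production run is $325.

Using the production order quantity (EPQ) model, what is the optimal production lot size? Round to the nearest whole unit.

Daily demand d = 17,800/250 = 71.200; p = 240; 1 − d/p = 0.70333
EPQ = √(2DS / (H(1 − d/p)))
    = √(2 × 17,800 × 325 / (34 × 0.70333)) ≈ 695.58

696 units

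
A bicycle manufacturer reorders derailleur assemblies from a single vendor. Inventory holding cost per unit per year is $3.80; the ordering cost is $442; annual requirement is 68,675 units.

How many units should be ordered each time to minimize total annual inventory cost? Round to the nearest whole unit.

3,997 units

EOQ = √(2DS/H) = √(2 × 68,675 × 442 / 3.8)
    = √(15,975,973.68) ≈ 3,997.00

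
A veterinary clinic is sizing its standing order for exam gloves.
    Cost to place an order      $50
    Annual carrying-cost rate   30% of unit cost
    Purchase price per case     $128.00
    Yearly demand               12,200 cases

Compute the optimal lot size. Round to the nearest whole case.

178 cases

Carrying cost H = $128 × 30% = $38.4000/case/yr
EOQ = √(2DS/H) = √(2 × 12,200 × 50 / 38.4)
    = √(31,770.83) ≈ 178.24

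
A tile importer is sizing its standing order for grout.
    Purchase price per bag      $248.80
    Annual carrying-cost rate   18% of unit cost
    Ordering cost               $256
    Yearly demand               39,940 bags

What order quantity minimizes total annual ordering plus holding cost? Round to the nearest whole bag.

676 bags

H = i·C = 0.18 × $248.8 = $44.7840 per bag-year
2DS/H = 2·39,940·256/44.784 = 456,620.22
EOQ = √456,620.22 ≈ 675.74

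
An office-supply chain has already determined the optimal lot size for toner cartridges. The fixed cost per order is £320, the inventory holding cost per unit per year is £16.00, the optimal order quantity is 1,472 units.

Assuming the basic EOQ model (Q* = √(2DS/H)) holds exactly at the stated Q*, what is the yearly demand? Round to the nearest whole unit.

From Q* = √(2DS/H) ⇒ Q*² = 2DS/H.
D = Q²H / (2S) = 1,472² × 16 / (2 × 320) = 54,169.60

54,170 units per year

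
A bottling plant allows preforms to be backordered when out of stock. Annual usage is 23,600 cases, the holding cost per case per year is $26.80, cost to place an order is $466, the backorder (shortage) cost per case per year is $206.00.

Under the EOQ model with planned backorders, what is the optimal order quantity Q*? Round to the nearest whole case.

Basic EOQ = √(2·23,600·466/26.8) = 905.934
Backorder adjustment √((H+b)/b) = √((26.8+206)/206) = 1.0631
Q* = 905.934 × 1.0631 ≈ 963.06

963 cases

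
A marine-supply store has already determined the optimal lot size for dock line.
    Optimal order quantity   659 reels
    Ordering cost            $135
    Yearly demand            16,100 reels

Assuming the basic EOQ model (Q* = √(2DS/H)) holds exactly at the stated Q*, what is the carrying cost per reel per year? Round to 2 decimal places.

EOQ relation: Q² = 2DS/H, so rearrange for the unknown.
H = 2DS / Q² = 2 × 16,100 × 135 / 659² = 10.0096

$10.01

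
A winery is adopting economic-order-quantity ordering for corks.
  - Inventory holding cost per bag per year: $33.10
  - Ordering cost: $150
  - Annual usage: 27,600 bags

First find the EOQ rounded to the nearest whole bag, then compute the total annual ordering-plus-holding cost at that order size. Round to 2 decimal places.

$16,555.00

Optimal lot size Q* = (2 × 27,600 × $150 / $33.1)^½ ≈ 500.15 → Q = 500 bags
Annual ordering cost = (D/Q)·S = (27,600/500) × 150 = $8,280.00
Annual holding cost  = (Q/2)·H = (500/2) × 33.1 = $8,275.00
Total = $8,280.00 + $8,275.00 = $16,555.00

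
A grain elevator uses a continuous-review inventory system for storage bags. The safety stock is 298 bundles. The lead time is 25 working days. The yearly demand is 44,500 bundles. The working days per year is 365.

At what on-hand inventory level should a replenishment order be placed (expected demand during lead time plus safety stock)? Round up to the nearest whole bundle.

Daily demand d = 44,500 / 365 = 121.918 bundles/day
Demand during lead time = 121.918 × 25 = 3,047.95
Reorder point = 3,047.95 + 298 = 3,345.95 → round up

3,346 bundles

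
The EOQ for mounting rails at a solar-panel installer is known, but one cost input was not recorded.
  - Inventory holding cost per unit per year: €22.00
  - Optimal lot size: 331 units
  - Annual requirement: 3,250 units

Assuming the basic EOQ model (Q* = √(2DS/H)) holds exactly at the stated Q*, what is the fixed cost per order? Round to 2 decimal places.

€370.82

Since Q* = (2DS/H)^½, squaring gives Q*²·H = 2DS.
S = Q²H / (2D) = 331² × 22 / (2 × 3,250) = 370.8218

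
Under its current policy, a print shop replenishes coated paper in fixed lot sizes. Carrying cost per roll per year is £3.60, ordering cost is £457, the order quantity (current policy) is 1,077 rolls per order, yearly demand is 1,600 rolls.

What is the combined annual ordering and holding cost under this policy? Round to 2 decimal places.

Orders/yr = 1,600/1,077 = 1.486; ordering cost = 1.486 × £457 = £678.92
Average inventory = 1,077/2 = 538.5; holding cost = 538.5 × £3.6 = £1,938.60
Total = £678.92 + £1,938.60 = £2,617.52

£2,617.52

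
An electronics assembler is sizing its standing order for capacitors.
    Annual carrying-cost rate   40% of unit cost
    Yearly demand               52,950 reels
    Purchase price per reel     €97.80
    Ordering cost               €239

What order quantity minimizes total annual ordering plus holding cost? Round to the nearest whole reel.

804 reels

Carrying cost H = €97.8 × 40% = €39.1200/reel/yr
EOQ = √(2DS/H) = √(2 × 52,950 × 239 / 39.12)
    = √(646,986.20) ≈ 804.35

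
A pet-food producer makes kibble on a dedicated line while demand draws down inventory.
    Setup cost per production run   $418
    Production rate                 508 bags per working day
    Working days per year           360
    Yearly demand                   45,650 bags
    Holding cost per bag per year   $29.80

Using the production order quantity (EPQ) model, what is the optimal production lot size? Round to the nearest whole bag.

1,306 bags

d = 45,650/360 = 126.8056 bags/day;  effective holding cost H(1 − d/p) = 29.8·(1 − 126.8056/508) = 22.36141
Q* = √(2DS / H_eff) = √(2·45,650·418 / 22.36141) ≈ 1,306.39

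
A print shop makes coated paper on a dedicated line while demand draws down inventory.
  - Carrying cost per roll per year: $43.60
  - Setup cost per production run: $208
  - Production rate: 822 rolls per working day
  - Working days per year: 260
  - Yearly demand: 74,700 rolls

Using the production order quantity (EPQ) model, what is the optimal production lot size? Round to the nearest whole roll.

1,047 rolls

d = 74,700/260 = 287.3077 rolls/day;  effective holding cost H(1 − d/p) = 43.6·(1 − 287.3077/822) = 28.36081
Q* = √(2DS / H_eff) = √(2·74,700·208 / 28.36081) ≈ 1,046.76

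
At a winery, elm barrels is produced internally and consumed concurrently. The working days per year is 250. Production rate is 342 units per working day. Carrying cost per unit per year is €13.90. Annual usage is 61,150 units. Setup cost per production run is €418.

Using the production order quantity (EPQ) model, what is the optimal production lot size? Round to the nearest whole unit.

Daily demand d = 61,150/250 = 244.600; p = 342; 1 − d/p = 0.28480
EPQ = √(2DS / (H(1 − d/p)))
    = √(2 × 61,150 × 418 / (13.9 × 0.28480)) ≈ 3,593.58

3,594 units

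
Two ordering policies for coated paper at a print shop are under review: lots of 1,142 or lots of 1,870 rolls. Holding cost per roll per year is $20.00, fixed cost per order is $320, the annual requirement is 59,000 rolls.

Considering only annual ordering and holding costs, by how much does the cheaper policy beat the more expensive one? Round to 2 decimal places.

Annual cost at Q: ordering D·S/Q plus holding Q·H/2.
TC(1,142) = (59,000/1,142)×320 + (1,142/2)×20 = $27,952.40
TC(1,870) = (59,000/1,870)×320 + (1,870/2)×20 = $28,796.26
|ΔTC| = |$27,952.40 − $28,796.26| = $843.86

$843.86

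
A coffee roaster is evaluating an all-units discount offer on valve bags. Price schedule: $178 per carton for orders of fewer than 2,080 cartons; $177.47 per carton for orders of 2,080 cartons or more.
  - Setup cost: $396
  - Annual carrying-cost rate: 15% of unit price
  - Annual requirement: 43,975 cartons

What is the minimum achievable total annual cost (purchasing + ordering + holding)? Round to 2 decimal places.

$7,840,300.73

H₁ = 15%×$178 = $26.7000;  H₂ = 15%×$177.47 = $26.6205
EOQ₁ = √(2×43,975×396/26.7000) = 1,142.12  (< 2,080, feasible at tier 1)
EOQ₂ = √(2×43,975×396/26.6205) = 1,143.82  (< 2,080 → use Q = 2,080 at tier-2 price)
TC(tier 1 (EOQ₁), Q≈1,142.1) = $7,858,044.47
TC(tier 2, Q≈2,080.0) = $7,840,300.73
Minimum at tier 2: $7,840,300.73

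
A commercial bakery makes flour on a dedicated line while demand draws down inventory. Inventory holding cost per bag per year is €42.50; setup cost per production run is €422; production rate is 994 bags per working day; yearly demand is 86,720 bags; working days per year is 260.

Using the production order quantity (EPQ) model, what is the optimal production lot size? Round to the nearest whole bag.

1,610 bags

d = 86,720/260 = 333.5385 bags/day;  effective holding cost H(1 − d/p) = 42.5·(1 − 333.5385/994) = 28.23905
Q* = √(2DS / H_eff) = √(2·86,720·422 / 28.23905) ≈ 1,609.93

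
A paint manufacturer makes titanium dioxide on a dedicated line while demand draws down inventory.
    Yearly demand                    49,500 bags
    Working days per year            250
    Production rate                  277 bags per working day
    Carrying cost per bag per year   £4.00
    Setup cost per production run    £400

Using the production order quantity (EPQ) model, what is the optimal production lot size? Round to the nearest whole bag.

Daily demand d = 49,500/250 = 198.000; p = 277; 1 − d/p = 0.28520
EPQ = √(2DS / (H(1 − d/p)))
    = √(2 × 49,500 × 400 / (4 × 0.28520)) ≈ 5,891.74

5,892 bags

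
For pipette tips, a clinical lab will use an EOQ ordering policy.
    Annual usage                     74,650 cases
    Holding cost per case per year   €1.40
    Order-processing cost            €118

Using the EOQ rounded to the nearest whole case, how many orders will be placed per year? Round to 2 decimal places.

EOQ = √(2DS/H) = √(2 × 74,650 × 118 / 1.4)
    = √(12,583,857.14) ≈ 3,547.37 → Q = 3,547
Orders per year = D/Q = 74,650 / 3,547 = 21.046

21.05 orders per year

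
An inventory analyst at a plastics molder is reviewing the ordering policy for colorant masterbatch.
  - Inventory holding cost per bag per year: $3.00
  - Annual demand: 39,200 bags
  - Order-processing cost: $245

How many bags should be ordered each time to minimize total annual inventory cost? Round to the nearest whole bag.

Optimal lot size Q* = (2 × 39,200 × $245 / $3)^½ ≈ 2,530.35

2,530 bags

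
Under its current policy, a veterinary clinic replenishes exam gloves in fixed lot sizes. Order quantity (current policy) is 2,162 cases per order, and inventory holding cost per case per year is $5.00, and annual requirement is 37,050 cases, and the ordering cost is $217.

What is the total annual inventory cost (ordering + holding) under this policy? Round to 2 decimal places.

Annual ordering cost = (D/Q)·S = (37,050/2,162) × 217 = $3,718.71
Annual holding cost  = (Q/2)·H = (2,162/2) × 5 = $5,405.00
Total = $3,718.71 + $5,405.00 = $9,123.71

$9,123.71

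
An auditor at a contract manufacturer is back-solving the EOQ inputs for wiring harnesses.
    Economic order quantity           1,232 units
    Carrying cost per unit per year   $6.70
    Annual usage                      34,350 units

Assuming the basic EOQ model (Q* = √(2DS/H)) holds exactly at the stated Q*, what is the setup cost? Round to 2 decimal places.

$148.03

EOQ relation: Q² = 2DS/H, so rearrange for the unknown.
S = Q²H / (2D) = 1,232² × 6.7 / (2 × 34,350) = 148.0265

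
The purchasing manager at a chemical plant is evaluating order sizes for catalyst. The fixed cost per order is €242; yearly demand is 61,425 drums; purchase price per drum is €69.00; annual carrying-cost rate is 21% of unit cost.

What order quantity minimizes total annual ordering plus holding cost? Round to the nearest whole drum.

Carrying cost H = €69 × 21% = €14.4900/drum/yr
EOQ = √(2DS/H) = √(2 × 61,425 × 242 / 14.49)
    = √(2,051,739.13) ≈ 1,432.39

1,432 drums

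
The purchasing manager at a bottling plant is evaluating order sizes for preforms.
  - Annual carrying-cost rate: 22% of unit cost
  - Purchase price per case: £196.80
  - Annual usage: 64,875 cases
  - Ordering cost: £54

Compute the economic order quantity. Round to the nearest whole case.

402 cases

Holding cost per case per year: H = 22% × £196.8 = £43.2960
Q* = √(2·D·S / H) = √(2·64,875·54 / 43.296) = √161,827.9 ≈ 402.28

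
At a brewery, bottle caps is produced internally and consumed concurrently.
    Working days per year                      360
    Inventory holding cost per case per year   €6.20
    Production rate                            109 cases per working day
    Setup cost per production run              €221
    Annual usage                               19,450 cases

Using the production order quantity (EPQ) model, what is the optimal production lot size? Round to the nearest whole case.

1,658 cases

d = 19,450/360 = 54.0278 cases/day;  effective holding cost H(1 − d/p) = 6.2·(1 − 54.0278/109) = 3.12686
Q* = √(2DS / H_eff) = √(2·19,450·221 / 3.12686) ≈ 1,658.12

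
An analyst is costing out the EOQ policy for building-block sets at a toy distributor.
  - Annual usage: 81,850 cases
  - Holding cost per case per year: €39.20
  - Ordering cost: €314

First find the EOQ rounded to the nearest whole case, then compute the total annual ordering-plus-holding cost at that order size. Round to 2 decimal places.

€44,888.20

2DS/H = 2·81,850·314/39.2 = 1,311,270.41
EOQ = √1,311,270.41 ≈ 1,145.11 → Q = 1,145 cases
Orders/yr = 81,850/1,145 = 71.485; ordering cost = 71.485 × €314 = €22,446.20
Average inventory = 1,145/2 = 572.5; holding cost = 572.5 × €39.2 = €22,442.00
Total = €22,446.20 + €22,442.00 = €44,888.20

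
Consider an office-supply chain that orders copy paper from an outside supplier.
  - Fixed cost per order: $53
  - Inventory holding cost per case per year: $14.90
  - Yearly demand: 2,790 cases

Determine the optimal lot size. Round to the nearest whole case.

141 cases

Optimal lot size Q* = (2 × 2,790 × $53 / $14.9)^½ ≈ 140.88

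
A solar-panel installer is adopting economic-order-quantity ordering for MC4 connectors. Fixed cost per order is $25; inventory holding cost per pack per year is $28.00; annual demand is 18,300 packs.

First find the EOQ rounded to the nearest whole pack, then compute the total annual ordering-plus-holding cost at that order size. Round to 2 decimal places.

2DS/H = 2·18,300·25/28 = 32,678.57
EOQ = √32,678.57 ≈ 180.77 → Q = 181 packs
Ordering: D/Q × S = 18,300/181 × $25 = $2,527.62
Holding:  Q/2 × H = 181/2 × $28 = $2,534.00
Total = $2,527.62 + $2,534.00 = $5,061.62

$5,061.62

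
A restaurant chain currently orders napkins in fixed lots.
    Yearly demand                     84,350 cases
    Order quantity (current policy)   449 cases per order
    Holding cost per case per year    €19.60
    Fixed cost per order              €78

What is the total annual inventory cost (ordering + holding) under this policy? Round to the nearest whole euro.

Annual ordering cost = (D/Q)·S = (84,350/449) × 78 = €14,653.23
Annual holding cost  = (Q/2)·H = (449/2) × 19.6 = €4,400.20
Total = €14,653.23 + €4,400.20 = €19,053.43

€19,053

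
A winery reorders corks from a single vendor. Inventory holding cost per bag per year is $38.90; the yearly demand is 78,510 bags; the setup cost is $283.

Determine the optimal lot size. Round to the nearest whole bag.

1,069 bags

EOQ = √(2DS/H) = √(2 × 78,510 × 283 / 38.9)
    = √(1,142,330.59) ≈ 1,068.80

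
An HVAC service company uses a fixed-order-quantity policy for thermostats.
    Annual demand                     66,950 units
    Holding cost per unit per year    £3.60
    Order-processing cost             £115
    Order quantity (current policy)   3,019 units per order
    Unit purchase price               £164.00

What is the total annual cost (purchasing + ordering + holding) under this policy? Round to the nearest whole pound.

£10,987,784

Annual ordering cost = (D/Q)·S = (66,950/3,019) × 115 = £2,550.26
Annual holding cost  = (Q/2)·H = (3,019/2) × 3.6 = £5,434.20
Purchase cost = D·C = 66,950 × 164 = £10,979,800.00
Total = £2,550.26 + £5,434.20 + £10,979,800.00 = £10,987,784.46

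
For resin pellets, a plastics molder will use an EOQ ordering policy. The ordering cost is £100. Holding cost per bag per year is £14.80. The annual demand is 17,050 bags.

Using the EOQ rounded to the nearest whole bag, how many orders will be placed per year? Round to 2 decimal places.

35.52 orders per year

Optimal lot size Q* = (2 × 17,050 × £100 / £14.8)^½ ≈ 480.01 → Q = 480
Orders per year = D/Q = 17,050 / 480 = 35.521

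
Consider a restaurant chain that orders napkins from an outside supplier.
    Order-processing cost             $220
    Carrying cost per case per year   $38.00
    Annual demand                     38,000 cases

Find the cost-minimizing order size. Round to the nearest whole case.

663 cases

Optimal lot size Q* = (2 × 38,000 × $220 / $38)^½ ≈ 663.32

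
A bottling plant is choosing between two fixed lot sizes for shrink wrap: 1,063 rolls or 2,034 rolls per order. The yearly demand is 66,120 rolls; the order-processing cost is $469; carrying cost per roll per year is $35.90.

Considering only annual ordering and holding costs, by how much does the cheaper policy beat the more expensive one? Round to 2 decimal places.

TC(Q) = (D/Q)S + (Q/2)H
TC(1,063) = (66,120/1,063)×469 + (1,063/2)×35.9 = $48,253.27
TC(2,034) = (66,120/2,034)×469 + (2,034/2)×35.9 = $51,756.26
Lots of 1,063 are cheaper by $3,502.99.

$3,502.99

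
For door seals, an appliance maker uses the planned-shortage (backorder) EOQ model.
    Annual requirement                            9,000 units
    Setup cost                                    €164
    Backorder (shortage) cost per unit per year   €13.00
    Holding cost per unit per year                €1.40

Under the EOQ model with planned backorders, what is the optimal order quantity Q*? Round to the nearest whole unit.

1,528 units

Q* = √(2DS/H) · √((H + b)/b)
   = √(2 × 9,000 × 164 / 1.4) · √((1.4 + 13) / 13)
   = 1,452.092 × 1.0525 ≈ 1,528.28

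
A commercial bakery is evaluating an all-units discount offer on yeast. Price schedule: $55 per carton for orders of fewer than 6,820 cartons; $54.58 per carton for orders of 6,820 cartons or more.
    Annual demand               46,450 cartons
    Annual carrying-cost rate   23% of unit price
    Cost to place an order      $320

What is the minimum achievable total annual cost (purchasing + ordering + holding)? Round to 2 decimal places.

H₁ = 23%×$55 = $12.6500;  H₂ = 23%×$54.58 = $12.5534
EOQ₁ = √(2×46,450×320/12.6500) = 1,532.98  (< 6,820, feasible at tier 1)
EOQ₂ = √(2×46,450×320/12.5534) = 1,538.87  (< 6,820 → use Q = 6,820 at tier-2 price)
TC(tier 1 (EOQ₁), Q≈1,533.0) = $2,574,142.25
TC(tier 2, Q≈6,820.0) = $2,580,227.57
Minimum at tier 1 (EOQ₁): $2,574,142.25

$2,574,142.25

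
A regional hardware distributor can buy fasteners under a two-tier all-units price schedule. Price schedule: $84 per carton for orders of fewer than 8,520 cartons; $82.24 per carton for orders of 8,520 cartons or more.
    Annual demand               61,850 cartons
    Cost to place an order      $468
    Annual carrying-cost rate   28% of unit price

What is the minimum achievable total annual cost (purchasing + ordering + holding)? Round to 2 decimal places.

H₁ = 28%×$84 = $23.5200;  H₂ = 28%×$82.24 = $23.0272
EOQ₁ = √(2×61,850×468/23.5200) = 1,568.88  (< 8,520, feasible at tier 1)
EOQ₂ = √(2×61,850×468/23.0272) = 1,585.58  (< 8,520 → use Q = 8,520 at tier-2 price)
TC(tier 1 (EOQ₁), Q≈1,568.9) = $5,232,300.01
TC(tier 2, Q≈8,520.0) = $5,188,037.27
Minimum at tier 2: $5,188,037.27

$5,188,037.27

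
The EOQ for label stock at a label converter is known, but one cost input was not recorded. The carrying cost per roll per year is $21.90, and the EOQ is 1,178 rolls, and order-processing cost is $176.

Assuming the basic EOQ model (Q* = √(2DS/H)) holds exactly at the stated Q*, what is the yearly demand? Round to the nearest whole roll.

EOQ relation: Q² = 2DS/H, so rearrange for the unknown.
D = Q²H / (2S) = 1,178² × 21.9 / (2 × 176) = 86,336.02

86,336 rolls per year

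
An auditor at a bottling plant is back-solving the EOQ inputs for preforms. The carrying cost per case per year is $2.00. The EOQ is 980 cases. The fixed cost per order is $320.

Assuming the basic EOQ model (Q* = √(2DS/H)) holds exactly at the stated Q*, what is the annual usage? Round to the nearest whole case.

EOQ relation: Q² = 2DS/H, so rearrange for the unknown.
D = Q²H / (2S) = 980² × 2 / (2 × 320) = 3,001.25

3,001 cases per year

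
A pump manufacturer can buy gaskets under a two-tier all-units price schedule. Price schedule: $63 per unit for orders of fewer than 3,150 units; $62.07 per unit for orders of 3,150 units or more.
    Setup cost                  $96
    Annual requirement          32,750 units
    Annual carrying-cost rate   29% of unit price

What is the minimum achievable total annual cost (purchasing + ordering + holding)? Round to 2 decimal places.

H₁ = 29%×$63 = $18.2700;  H₂ = 29%×$62.07 = $18.0003
EOQ₁ = √(2×32,750×96/18.2700) = 586.66  (< 3,150, feasible at tier 1)
EOQ₂ = √(2×32,750×96/18.0003) = 591.04  (< 3,150 → use Q = 3,150 at tier-2 price)
TC(tier 1 (EOQ₁), Q≈586.7) = $2,073,968.29
TC(tier 2, Q≈3,150.0) = $2,062,141.07
Minimum at tier 2: $2,062,141.07

$2,062,141.07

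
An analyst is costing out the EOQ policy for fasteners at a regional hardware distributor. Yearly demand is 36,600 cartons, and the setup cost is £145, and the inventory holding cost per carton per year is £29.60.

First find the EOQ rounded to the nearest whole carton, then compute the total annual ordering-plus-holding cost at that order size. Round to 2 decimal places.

£17,724.97

EOQ = √(2DS/H) = √(2 × 36,600 × 145 / 29.6)
    = √(358,581.08) ≈ 598.82 → Q = 599 cartons
Annual ordering cost = (D/Q)·S = (36,600/599) × 145 = £8,859.77
Annual holding cost  = (Q/2)·H = (599/2) × 29.6 = £8,865.20
Total = £8,859.77 + £8,865.20 = £17,724.97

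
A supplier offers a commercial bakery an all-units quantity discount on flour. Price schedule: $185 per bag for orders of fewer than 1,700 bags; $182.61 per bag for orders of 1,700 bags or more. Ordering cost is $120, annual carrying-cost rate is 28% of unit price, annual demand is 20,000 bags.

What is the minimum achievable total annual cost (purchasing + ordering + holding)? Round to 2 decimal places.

H₁ = 28%×$185 = $51.8000;  H₂ = 28%×$182.61 = $51.1308
EOQ₁ = √(2×20,000×120/51.8000) = 304.41  (< 1,700, feasible at tier 1)
EOQ₂ = √(2×20,000×120/51.1308) = 306.39  (< 1,700 → use Q = 1,700 at tier-2 price)
TC(tier 1 (EOQ₁), Q≈304.4) = $3,715,768.32
TC(tier 2, Q≈1,700.0) = $3,697,072.94
Minimum at tier 2: $3,697,072.94

$3,697,072.94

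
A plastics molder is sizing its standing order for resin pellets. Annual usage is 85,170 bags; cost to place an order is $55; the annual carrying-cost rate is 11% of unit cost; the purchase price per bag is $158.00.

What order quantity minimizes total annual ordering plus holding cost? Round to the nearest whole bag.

Carrying cost H = $158 × 11% = $17.3800/bag/yr
Optimal lot size Q* = (2 × 85,170 × $55 / $17.38)^½ ≈ 734.20

734 bags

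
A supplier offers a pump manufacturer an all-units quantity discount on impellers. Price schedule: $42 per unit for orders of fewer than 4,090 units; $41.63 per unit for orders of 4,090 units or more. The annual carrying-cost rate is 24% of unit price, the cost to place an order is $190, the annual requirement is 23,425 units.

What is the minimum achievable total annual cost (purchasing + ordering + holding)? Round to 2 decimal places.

H₁ = 24%×$42 = $10.0800;  H₂ = 24%×$41.63 = $9.9912
EOQ₁ = √(2×23,425×190/10.0800) = 939.73  (< 4,090, feasible at tier 1)
EOQ₂ = √(2×23,425×190/9.9912) = 943.89  (< 4,090 → use Q = 4,090 at tier-2 price)
TC(tier 1 (EOQ₁), Q≈939.7) = $993,322.44
TC(tier 2, Q≈4,090.0) = $996,702.96
Minimum at tier 1 (EOQ₁): $993,322.44

$993,322.44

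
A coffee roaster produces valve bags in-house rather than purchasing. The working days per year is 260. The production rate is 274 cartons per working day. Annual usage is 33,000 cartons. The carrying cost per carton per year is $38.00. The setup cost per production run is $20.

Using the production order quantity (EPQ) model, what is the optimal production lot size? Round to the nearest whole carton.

254 cartons

Daily demand d = 33,000/260 = 126.923; p = 274; 1 − d/p = 0.53678
EPQ = √(2DS / (H(1 − d/p)))
    = √(2 × 33,000 × 20 / (38 × 0.53678)) ≈ 254.39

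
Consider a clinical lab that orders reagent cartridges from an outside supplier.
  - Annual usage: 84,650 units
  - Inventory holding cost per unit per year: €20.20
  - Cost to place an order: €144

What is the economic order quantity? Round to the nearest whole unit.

1,099 units

EOQ = √(2DS/H) = √(2 × 84,650 × 144 / 20.2)
    = √(1,206,891.09) ≈ 1,098.59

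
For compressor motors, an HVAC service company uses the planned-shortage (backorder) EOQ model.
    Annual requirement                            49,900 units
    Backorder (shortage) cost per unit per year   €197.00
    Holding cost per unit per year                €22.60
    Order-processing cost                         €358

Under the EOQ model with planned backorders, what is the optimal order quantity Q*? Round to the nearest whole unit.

Q* = √(2DS/H) · √((H + b)/b)
   = √(2 × 49,900 × 358 / 22.6) · √((22.6 + 197) / 197)
   = 1,257.340 × 1.0558 ≈ 1,327.50

1,328 units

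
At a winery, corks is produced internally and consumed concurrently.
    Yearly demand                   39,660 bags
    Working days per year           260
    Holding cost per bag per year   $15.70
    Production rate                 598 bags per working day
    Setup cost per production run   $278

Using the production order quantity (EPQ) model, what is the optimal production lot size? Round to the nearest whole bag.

1,373 bags

d = 39,660/260 = 152.5385 bags/day;  effective holding cost H(1 − d/p) = 15.7·(1 − 152.5385/598) = 11.69523
Q* = √(2DS / H_eff) = √(2·39,660·278 / 11.69523) ≈ 1,373.12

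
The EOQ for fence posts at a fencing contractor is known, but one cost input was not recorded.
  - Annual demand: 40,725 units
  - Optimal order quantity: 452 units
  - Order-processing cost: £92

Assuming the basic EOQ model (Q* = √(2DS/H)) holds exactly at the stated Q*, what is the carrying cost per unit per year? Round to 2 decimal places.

£36.68

Since Q* = (2DS/H)^½, squaring gives Q*²·H = 2DS.
H = 2DS / Q² = 2 × 40,725 × 92 / 452² = 36.6777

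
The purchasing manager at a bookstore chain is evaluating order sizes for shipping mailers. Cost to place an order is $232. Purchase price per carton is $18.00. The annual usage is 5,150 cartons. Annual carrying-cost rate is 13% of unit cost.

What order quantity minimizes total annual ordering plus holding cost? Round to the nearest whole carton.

Holding cost per carton per year: H = 13% × $18 = $2.3400
2DS/H = 2·5,150·232/2.34 = 1,021,196.58
EOQ = √1,021,196.58 ≈ 1,010.54

1,011 cartons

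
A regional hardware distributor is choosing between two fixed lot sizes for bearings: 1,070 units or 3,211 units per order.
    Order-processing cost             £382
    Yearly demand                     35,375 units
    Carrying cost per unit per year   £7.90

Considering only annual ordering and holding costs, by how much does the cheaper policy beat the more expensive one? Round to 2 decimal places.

£36.17

For each Q, cost = (D/Q)·S + (Q/2)·H.
TC(1,070) = (35,375/1,070)×382 + (1,070/2)×7.9 = £16,855.71
TC(3,211) = (35,375/3,211)×382 + (3,211/2)×7.9 = £16,891.87
Cheaper: Q = 1,070.  Difference = £36.17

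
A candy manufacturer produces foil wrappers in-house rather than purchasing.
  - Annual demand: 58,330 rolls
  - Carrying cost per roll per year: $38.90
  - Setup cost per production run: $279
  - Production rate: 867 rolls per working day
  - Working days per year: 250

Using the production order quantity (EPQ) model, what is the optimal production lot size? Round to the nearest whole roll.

1,070 rolls

d = 58,330/250 = 233.3200 rolls/day;  effective holding cost H(1 − d/p) = 38.9·(1 − 233.3200/867) = 28.43155
Q* = √(2DS / H_eff) = √(2·58,330·279 / 28.43155) ≈ 1,069.95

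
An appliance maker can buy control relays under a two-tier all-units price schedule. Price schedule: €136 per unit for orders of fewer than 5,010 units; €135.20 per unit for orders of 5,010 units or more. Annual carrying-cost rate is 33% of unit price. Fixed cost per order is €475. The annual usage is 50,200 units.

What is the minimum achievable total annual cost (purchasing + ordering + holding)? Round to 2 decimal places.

€6,873,463.67

H₁ = 33%×€136 = €44.8800;  H₂ = 33%×€135.20 = €44.6160
EOQ₁ = √(2×50,200×475/44.8800) = 1,030.83  (< 5,010, feasible at tier 1)
EOQ₂ = √(2×50,200×475/44.6160) = 1,033.88  (< 5,010 → use Q = 5,010 at tier-2 price)
TC(tier 1 (EOQ₁), Q≈1,030.8) = €6,873,463.67
TC(tier 2, Q≈5,010.0) = €6,903,562.56
Minimum at tier 1 (EOQ₁): €6,873,463.67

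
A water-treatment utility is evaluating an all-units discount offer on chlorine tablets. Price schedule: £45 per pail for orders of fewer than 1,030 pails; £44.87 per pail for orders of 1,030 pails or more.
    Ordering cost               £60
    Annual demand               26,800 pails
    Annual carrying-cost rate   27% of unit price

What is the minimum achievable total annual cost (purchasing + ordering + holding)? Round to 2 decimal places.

£1,210,316.34

H₁ = 27%×£45 = £12.1500;  H₂ = 27%×£44.87 = £12.1149
EOQ₁ = √(2×26,800×60/12.1500) = 514.48  (< 1,030, feasible at tier 1)
EOQ₂ = √(2×26,800×60/12.1149) = 515.23  (< 1,030 → use Q = 1,030 at tier-2 price)
TC(tier 1 (EOQ₁), Q≈514.5) = £1,212,250.95
TC(tier 2, Q≈1,030.0) = £1,210,316.34
Minimum at tier 2: £1,210,316.34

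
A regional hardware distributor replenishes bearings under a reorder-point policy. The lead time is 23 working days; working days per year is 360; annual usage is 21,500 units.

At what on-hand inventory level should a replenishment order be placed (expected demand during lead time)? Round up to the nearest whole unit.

1,374 units

Daily demand d = 21,500 / 360 = 59.722 units/day
Demand during lead time = 59.722 × 23 = 1,373.61
Reorder point = 1,373.61 → round up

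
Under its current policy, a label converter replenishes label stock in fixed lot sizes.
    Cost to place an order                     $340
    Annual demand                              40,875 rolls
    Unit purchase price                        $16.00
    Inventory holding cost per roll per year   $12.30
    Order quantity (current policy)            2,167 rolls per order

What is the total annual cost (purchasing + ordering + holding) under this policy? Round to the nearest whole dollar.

Annual ordering cost = (D/Q)·S = (40,875/2,167) × 340 = $6,413.24
Annual holding cost  = (Q/2)·H = (2,167/2) × 12.3 = $13,327.05
Purchase cost = D·C = 40,875 × 16 = $654,000.00
Total = $6,413.24 + $13,327.05 + $654,000.00 = $673,740.29

$673,740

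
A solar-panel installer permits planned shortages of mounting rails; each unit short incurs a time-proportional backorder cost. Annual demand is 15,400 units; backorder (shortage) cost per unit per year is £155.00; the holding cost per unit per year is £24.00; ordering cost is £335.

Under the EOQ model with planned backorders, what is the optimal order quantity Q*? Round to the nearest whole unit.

705 units

Basic EOQ = √(2·15,400·335/24) = 655.680
Backorder adjustment √((H+b)/b) = √((24+155)/155) = 1.0746
Q* = 655.680 × 1.0746 ≈ 704.62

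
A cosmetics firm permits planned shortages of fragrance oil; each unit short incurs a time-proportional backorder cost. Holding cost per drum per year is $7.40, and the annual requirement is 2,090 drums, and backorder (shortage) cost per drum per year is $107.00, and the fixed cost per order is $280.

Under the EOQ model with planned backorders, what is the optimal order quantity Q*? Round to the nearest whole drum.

411 drums

Q* = √(2DS/H) · √((H + b)/b)
   = √(2 × 2,090 × 280 / 7.4) · √((7.4 + 107) / 107)
   = 397.696 × 1.0340 ≈ 411.22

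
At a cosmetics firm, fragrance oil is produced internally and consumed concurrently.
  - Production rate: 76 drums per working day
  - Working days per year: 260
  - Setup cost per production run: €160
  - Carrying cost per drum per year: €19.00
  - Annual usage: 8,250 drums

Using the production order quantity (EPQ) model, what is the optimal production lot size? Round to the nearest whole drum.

488 drums

d = 8,250/260 = 31.7308 drums/day;  effective holding cost H(1 − d/p) = 19·(1 − 31.7308/76) = 11.06731
Q* = √(2DS / H_eff) = √(2·8,250·160 / 11.06731) ≈ 488.41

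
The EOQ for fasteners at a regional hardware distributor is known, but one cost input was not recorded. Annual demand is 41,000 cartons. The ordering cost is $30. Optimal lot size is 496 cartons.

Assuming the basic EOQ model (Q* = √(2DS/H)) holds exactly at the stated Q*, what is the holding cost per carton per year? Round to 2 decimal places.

EOQ relation: Q² = 2DS/H, so rearrange for the unknown.
H = 2DS / Q² = 2 × 41,000 × 30 / 496² = 9.9993

$10.00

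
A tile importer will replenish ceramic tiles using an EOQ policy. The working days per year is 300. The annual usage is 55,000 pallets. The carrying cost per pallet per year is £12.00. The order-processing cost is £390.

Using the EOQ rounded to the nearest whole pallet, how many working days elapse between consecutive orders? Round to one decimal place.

Q* = √(2·D·S / H) = √(2·55,000·390 / 12) = √3,575,000.0 ≈ 1,890.77 → Q = 1,891 pallets
T = Q/D × 300 days = 1,891/55,000 × 300 = 10.315 days

10.3 days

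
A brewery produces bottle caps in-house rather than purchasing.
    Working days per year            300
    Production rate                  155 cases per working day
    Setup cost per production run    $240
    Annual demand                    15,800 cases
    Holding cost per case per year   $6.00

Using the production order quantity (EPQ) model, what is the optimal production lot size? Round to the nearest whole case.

1,384 cases

d = 15,800/300 = 52.6667 cases/day;  effective holding cost H(1 − d/p) = 6·(1 − 52.6667/155) = 3.96129
Q* = √(2DS / H_eff) = √(2·15,800·240 / 3.96129) ≈ 1,383.66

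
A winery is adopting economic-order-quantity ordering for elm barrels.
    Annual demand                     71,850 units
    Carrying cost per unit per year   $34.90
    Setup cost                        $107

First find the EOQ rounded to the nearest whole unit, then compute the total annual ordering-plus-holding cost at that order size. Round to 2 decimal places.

$23,165.04

Optimal lot size Q* = (2 × 71,850 × $107 / $34.9)^½ ≈ 663.75 → Q = 664 units
Orders/yr = 71,850/664 = 108.208; ordering cost = 108.208 × $107 = $11,578.24
Average inventory = 664/2 = 332; holding cost = 332 × $34.9 = $11,586.80
Total = $11,578.24 + $11,586.80 = $23,165.04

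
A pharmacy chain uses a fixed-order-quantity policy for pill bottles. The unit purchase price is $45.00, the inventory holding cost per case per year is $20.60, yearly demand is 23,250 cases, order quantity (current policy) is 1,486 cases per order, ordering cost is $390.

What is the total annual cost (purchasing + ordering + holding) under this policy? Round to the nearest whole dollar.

$1,067,658

Orders/yr = 23,250/1,486 = 15.646; ordering cost = 15.646 × $390 = $6,101.95
Average inventory = 1,486/2 = 743; holding cost = 743 × $20.6 = $15,305.80
Purchase cost = D·C = 23,250 × 45 = $1,046,250.00
Total = $6,101.95 + $15,305.80 + $1,046,250.00 = $1,067,657.75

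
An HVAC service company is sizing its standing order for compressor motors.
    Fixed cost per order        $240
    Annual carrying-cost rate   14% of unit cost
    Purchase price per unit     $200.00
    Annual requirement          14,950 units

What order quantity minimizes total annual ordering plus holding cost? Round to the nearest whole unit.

H = i·C = 0.14 × $200 = $28.0000 per unit-year
Q* = √(2·D·S / H) = √(2·14,950·240 / 28) = √256,285.7 ≈ 506.25

506 units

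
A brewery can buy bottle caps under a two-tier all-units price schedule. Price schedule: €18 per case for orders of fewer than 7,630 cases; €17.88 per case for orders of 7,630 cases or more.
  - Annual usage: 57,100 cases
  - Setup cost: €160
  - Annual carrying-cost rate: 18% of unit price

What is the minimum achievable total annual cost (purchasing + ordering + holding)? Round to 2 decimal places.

€1,034,423.57

H₁ = 18%×€18 = €3.2400;  H₂ = 18%×€17.88 = €3.2184
EOQ₁ = √(2×57,100×160/3.2400) = 2,374.76  (< 7,630, feasible at tier 1)
EOQ₂ = √(2×57,100×160/3.2184) = 2,382.72  (< 7,630 → use Q = 7,630 at tier-2 price)
TC(tier 1 (EOQ₁), Q≈2,374.8) = €1,035,494.24
TC(tier 2, Q≈7,630.0) = €1,034,423.57
Minimum at tier 2: €1,034,423.57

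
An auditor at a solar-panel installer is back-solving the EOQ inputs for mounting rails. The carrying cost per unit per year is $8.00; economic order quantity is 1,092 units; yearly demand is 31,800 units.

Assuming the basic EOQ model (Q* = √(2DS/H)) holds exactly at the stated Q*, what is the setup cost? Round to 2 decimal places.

$150.00

EOQ relation: Q² = 2DS/H, so rearrange for the unknown.
S = Q²H / (2D) = 1,092² × 8 / (2 × 31,800) = 149.9955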